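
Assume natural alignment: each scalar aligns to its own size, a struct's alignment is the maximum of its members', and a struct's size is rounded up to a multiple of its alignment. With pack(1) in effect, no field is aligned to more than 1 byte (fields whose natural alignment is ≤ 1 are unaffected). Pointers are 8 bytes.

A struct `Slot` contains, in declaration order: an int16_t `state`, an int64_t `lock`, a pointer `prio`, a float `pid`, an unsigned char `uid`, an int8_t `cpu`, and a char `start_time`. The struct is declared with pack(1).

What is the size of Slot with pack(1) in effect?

@0: state [2B, align 1] → 2
@2: lock [8B, align 1] → 10
@10: prio [8B, align 1] → 18
@18: pid [4B, align 1] → 22
@22: uid [1B, align 1] → 23
@23: cpu [1B, align 1] → 24
@24: start_time [1B, align 1] → 25
size 25, align 1

25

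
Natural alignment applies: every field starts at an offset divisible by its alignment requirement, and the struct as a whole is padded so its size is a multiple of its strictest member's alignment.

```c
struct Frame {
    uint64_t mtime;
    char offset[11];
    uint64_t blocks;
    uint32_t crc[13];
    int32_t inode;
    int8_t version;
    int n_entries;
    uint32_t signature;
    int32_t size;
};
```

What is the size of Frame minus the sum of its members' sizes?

8

mtime at 0 (size 8, align 8) → ends 8
offset at 8 (size 11, align 1) → ends 19
pad 5 to align 8 for blocks
blocks at 24 (size 8, align 8) → ends 32
crc at 32 (size 52, align 4) → ends 84
inode at 84 (size 4, align 4) → ends 88
version at 88 (size 1, align 1) → ends 89
pad 3 to align 4 for n_entries
n_entries at 92 (size 4, align 4) → ends 96
signature at 96 (size 4, align 4) → ends 100
size at 100 (size 4, align 4) → ends 104
total 104 bytes, alignment 8
data bytes 96, size 104 → padding 8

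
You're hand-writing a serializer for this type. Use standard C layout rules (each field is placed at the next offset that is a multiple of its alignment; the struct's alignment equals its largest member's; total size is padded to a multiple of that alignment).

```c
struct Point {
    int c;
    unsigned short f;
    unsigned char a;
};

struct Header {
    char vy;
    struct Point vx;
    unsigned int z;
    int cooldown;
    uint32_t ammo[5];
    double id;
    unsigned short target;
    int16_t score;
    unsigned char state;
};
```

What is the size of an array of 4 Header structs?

Point: 0..4  c  (4B, 4-aligned); 4..6  f  (2B, 2-aligned); 6..7  a  (1B, 1-aligned); 7..8  -- tail padding (1B); sizeof = 8, alignof = 4
0..1  vy  (1B, 1-aligned)
1..4  -- padding (3B)
4..12  vx  (8B, 4-aligned)
12..16  z  (4B, 4-aligned)
16..20  cooldown  (4B, 4-aligned)
20..40  ammo  (20B, 4-aligned)
40..48  id  (8B, 8-aligned)
48..50  target  (2B, 2-aligned)
50..52  score  (2B, 2-aligned)
52..53  state  (1B, 1-aligned)
53..56  -- tail padding (3B)
sizeof = 56, alignof = 8
array of 4: 4 × 56 = 224

224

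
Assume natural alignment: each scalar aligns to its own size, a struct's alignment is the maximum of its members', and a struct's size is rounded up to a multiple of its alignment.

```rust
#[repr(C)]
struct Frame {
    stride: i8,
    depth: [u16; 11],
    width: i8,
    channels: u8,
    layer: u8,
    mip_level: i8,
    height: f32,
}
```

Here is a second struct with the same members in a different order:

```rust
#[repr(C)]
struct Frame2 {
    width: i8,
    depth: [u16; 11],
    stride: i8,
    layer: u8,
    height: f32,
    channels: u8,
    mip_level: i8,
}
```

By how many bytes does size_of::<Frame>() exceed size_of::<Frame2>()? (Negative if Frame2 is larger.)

0..1  stride  (1B, 1-aligned)
1..2  -- padding (1B)
2..24  depth  (22B, 2-aligned)
24..25  width  (1B, 1-aligned)
25..26  channels  (1B, 1-aligned)
26..27  layer  (1B, 1-aligned)
27..28  mip_level  (1B, 1-aligned)
28..32  height  (4B, 4-aligned)
sizeof = 32, alignof = 4
— Frame2 —
0..1  width  (1B, 1-aligned)
1..2  -- padding (1B)
2..24  depth  (22B, 2-aligned)
24..25  stride  (1B, 1-aligned)
25..26  layer  (1B, 1-aligned)
26..28  -- padding (2B)
28..32  height  (4B, 4-aligned)
32..33  channels  (1B, 1-aligned)
33..34  mip_level  (1B, 1-aligned)
34..36  -- tail padding (2B)
sizeof = 36, alignof = 4
32 − 36 = -4

-4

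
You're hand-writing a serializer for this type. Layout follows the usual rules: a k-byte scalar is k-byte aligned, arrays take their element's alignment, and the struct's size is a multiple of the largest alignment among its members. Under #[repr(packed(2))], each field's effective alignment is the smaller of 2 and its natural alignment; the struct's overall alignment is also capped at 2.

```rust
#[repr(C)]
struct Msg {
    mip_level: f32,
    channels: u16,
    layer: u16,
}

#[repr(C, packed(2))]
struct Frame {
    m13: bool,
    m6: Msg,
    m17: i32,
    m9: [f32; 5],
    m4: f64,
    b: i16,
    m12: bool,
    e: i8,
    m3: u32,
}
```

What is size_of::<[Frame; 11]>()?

Msg: mip_level at 0 (size 4, align 4) → ends 4; channels at 4 (size 2, align 2) → ends 6; layer at 6 (size 2, align 2) → ends 8; total 8 bytes, alignment 4
m13 at 0 (size 1, align 1) → ends 1
pad 1 to align 2 for m6
m6 at 2 (size 8, align 2) → ends 10
m17 at 10 (size 4, align 2) → ends 14
m9 at 14 (size 20, align 2) → ends 34
m4 at 34 (size 8, align 2) → ends 42
b at 42 (size 2, align 2) → ends 44
m12 at 44 (size 1, align 1) → ends 45
e at 45 (size 1, align 1) → ends 46
m3 at 46 (size 4, align 2) → ends 50
total 50 bytes, alignment 2
array of 11: 11 × 50 = 550

550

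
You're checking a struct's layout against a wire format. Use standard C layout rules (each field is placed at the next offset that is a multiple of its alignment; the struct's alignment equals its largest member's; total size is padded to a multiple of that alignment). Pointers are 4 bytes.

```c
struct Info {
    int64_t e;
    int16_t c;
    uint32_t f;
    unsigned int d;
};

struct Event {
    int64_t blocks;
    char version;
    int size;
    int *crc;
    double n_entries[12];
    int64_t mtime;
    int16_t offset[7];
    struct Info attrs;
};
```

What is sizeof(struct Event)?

Info: @0: e [8B, align 8] → 8; @8: c [2B, align 2] → 10; +2 pad (align 4); @12: f [4B, align 4] → 16; @16: d [4B, align 4] → 20; +4 tail pad (align 8); size 24, align 8
@0: blocks [8B, align 8] → 8
@8: version [1B, align 1] → 9
+3 pad (align 4)
@12: size [4B, align 4] → 16
@16: crc [4B, align 4] → 20
+4 pad (align 8)
@24: n_entries [96B, align 8] → 120
@120: mtime [8B, align 8] → 128
@128: offset [14B, align 2] → 142
+2 pad (align 8)
@144: attrs [24B, align 8] → 168
size 168, align 8

168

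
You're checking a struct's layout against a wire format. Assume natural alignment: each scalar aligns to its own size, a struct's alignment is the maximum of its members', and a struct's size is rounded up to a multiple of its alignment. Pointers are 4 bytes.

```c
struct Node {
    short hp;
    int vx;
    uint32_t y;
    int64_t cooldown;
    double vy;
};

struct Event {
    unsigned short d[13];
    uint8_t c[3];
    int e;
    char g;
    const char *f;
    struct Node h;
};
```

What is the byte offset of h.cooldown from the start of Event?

Node: @0: hp [2B, align 2] → 2; +2 pad (align 4); @4: vx [4B, align 4] → 8; @8: y [4B, align 4] → 12; +4 pad (align 8); @16: cooldown [8B, align 8] → 24; @24: vy [8B, align 8] → 32; size 32, align 8
@0: d [26B, align 2] → 26
@26: c [3B, align 1] → 29
+3 pad (align 4)
@32: e [4B, align 4] → 36
@36: g [1B, align 1] → 37
+3 pad (align 4)
@40: f [4B, align 4] → 44
+4 pad (align 8)
@48: h [32B, align 8] → 80
within Node: cooldown at 16
48 + 16 = 64

64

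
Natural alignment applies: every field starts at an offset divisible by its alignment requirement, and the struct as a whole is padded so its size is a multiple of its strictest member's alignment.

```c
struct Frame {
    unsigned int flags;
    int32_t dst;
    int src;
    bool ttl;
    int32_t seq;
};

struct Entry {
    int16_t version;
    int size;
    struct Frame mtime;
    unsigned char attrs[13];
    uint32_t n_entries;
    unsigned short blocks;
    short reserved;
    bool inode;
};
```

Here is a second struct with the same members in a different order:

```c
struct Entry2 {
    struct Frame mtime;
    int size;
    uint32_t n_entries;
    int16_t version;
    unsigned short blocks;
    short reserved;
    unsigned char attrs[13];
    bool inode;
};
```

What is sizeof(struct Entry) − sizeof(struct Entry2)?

8

Frame: @0: flags [4B, align 4] → 4; @4: dst [4B, align 4] → 8; @8: src [4B, align 4] → 12; @12: ttl [1B, align 1] → 13; +3 pad (align 4); @16: seq [4B, align 4] → 20; size 20, align 4
@0: version [2B, align 2] → 2
+2 pad (align 4)
@4: size [4B, align 4] → 8
@8: mtime [20B, align 4] → 28
@28: attrs [13B, align 1] → 41
+3 pad (align 4)
@44: n_entries [4B, align 4] → 48
@48: blocks [2B, align 2] → 50
@50: reserved [2B, align 2] → 52
@52: inode [1B, align 1] → 53
+3 tail pad (align 4)
size 56, align 4
— Entry2 —
@0: mtime [20B, align 4] → 20
@20: size [4B, align 4] → 24
@24: n_entries [4B, align 4] → 28
@28: version [2B, align 2] → 30
@30: blocks [2B, align 2] → 32
@32: reserved [2B, align 2] → 34
@34: attrs [13B, align 1] → 47
@47: inode [1B, align 1] → 48
size 48, align 4
56 − 48 = 8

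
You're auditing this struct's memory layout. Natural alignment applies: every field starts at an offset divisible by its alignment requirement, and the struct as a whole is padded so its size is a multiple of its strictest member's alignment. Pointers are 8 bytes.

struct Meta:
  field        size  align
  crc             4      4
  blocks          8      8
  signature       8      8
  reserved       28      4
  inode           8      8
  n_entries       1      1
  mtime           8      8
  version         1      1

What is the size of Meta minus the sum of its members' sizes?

@0: crc [4B, align 4] → 4
+4 pad (align 8)
@8: blocks [8B, align 8] → 16
@16: signature [8B, align 8] → 24
@24: reserved [28B, align 4] → 52
+4 pad (align 8)
@56: inode [8B, align 8] → 64
@64: n_entries [1B, align 1] → 65
+7 pad (align 8)
@72: mtime [8B, align 8] → 80
@80: version [1B, align 1] → 81
+7 tail pad (align 8)
size 88, align 8
data bytes 66, size 88 → padding 22

22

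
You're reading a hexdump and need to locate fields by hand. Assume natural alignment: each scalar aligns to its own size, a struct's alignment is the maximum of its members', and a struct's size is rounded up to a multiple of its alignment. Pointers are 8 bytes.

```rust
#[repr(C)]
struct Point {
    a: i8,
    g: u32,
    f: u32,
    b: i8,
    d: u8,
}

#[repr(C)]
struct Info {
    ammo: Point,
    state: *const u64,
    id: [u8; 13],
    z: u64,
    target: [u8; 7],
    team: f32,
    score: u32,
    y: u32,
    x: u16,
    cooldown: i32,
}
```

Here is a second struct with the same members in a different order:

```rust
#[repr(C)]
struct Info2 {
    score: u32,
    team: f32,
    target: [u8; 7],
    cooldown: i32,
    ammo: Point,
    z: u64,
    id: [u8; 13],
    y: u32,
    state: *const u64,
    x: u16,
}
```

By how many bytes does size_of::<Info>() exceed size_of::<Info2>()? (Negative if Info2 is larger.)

Point: 0..1  a  (1B, 1-aligned); 1..4  -- padding (3B); 4..8  g  (4B, 4-aligned); 8..12  f  (4B, 4-aligned); 12..13  b  (1B, 1-aligned); 13..14  d  (1B, 1-aligned); 14..16  -- tail padding (2B); sizeof = 16, alignof = 4
0..16  ammo  (16B, 4-aligned)
16..24  state  (8B, 8-aligned)
24..37  id  (13B, 1-aligned)
37..40  -- padding (3B)
40..48  z  (8B, 8-aligned)
48..55  target  (7B, 1-aligned)
55..56  -- padding (1B)
56..60  team  (4B, 4-aligned)
60..64  score  (4B, 4-aligned)
64..68  y  (4B, 4-aligned)
68..70  x  (2B, 2-aligned)
70..72  -- padding (2B)
72..76  cooldown  (4B, 4-aligned)
76..80  -- tail padding (4B)
sizeof = 80, alignof = 8
— Info2 —
0..4  score  (4B, 4-aligned)
4..8  team  (4B, 4-aligned)
8..15  target  (7B, 1-aligned)
15..16  -- padding (1B)
16..20  cooldown  (4B, 4-aligned)
20..36  ammo  (16B, 4-aligned)
36..40  -- padding (4B)
40..48  z  (8B, 8-aligned)
48..61  id  (13B, 1-aligned)
61..64  -- padding (3B)
64..68  y  (4B, 4-aligned)
68..72  -- padding (4B)
72..80  state  (8B, 8-aligned)
80..82  x  (2B, 2-aligned)
82..88  -- tail padding (6B)
sizeof = 88, alignof = 8
80 − 88 = -8

-8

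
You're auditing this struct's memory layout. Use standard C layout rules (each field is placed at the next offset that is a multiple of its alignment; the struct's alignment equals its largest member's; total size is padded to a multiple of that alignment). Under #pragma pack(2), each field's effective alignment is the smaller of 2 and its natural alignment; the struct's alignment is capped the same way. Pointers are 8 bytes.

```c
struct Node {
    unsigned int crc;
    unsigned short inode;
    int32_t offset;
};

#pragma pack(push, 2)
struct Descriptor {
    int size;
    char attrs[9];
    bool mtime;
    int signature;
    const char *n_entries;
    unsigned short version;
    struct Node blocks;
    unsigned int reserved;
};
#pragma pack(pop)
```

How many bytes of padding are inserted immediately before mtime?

0

Node: @0: crc [4B, align 4] → 4; @4: inode [2B, align 2] → 6; +2 pad (align 4); @8: offset [4B, align 4] → 12; size 12, align 4
@0: size [4B, align 2] → 4
@4: attrs [9B, align 1] → 13
@13: mtime [1B, align 1] → 14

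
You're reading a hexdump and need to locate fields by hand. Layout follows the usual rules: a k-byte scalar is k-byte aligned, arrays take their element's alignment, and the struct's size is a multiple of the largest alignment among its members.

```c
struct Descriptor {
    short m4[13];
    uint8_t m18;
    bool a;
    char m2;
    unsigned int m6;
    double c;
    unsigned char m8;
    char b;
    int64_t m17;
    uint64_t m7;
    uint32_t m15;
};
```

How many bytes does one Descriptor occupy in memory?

80 bytes

0..26  m4  (26B, 2-aligned)
26..27  m18  (1B, 1-aligned)
27..28  a  (1B, 1-aligned)
28..29  m2  (1B, 1-aligned)
29..32  -- padding (3B)
32..36  m6  (4B, 4-aligned)
36..40  -- padding (4B)
40..48  c  (8B, 8-aligned)
48..49  m8  (1B, 1-aligned)
49..50  b  (1B, 1-aligned)
50..56  -- padding (6B)
56..64  m17  (8B, 8-aligned)
64..72  m7  (8B, 8-aligned)
72..76  m15  (4B, 4-aligned)
76..80  -- tail padding (4B)
sizeof = 80, alignof = 8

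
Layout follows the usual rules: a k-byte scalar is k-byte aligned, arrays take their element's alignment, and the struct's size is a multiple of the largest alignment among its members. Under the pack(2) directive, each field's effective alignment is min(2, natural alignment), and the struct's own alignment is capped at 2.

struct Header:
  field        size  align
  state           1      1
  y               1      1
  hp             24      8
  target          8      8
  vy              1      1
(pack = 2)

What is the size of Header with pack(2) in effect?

36

state at 0 (size 1, align 1) → ends 1
y at 1 (size 1, align 1) → ends 2
hp at 2 (size 24, align 2) → ends 26
target at 26 (size 8, align 2) → ends 34
vy at 34 (size 1, align 1) → ends 35
tail pad 1 to reach multiple of 2
total 36 bytes, alignment 2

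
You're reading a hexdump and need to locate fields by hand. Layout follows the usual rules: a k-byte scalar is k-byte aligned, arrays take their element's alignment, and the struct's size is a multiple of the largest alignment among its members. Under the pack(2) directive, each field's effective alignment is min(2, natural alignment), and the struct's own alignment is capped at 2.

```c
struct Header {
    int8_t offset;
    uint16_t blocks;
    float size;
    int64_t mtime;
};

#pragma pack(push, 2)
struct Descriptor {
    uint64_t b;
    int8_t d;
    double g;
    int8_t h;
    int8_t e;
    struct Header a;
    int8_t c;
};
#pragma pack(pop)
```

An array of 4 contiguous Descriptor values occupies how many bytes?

Header: offset at 0 (size 1, align 1) → ends 1; pad 1 to align 2 for blocks; blocks at 2 (size 2, align 2) → ends 4; size at 4 (size 4, align 4) → ends 8; mtime at 8 (size 8, align 8) → ends 16; total 16 bytes, alignment 8
b at 0 (size 8, align 2) → ends 8
d at 8 (size 1, align 1) → ends 9
pad 1 to align 2 for g
g at 10 (size 8, align 2) → ends 18
h at 18 (size 1, align 1) → ends 19
e at 19 (size 1, align 1) → ends 20
a at 20 (size 16, align 2) → ends 36
c at 36 (size 1, align 1) → ends 37
tail pad 1 to reach multiple of 2
total 38 bytes, alignment 2
array of 4: 4 × 38 = 152

152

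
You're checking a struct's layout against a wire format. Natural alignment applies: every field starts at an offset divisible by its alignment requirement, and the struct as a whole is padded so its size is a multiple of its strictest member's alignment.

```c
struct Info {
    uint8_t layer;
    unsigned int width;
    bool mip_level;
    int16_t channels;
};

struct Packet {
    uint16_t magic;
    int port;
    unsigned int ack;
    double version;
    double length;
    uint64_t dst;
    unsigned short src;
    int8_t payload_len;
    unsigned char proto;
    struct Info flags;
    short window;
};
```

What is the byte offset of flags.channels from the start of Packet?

Info: @0: layer [1B, align 1] → 1; +3 pad (align 4); @4: width [4B, align 4] → 8; @8: mip_level [1B, align 1] → 9; +1 pad (align 2); @10: channels [2B, align 2] → 12; size 12, align 4
@0: magic [2B, align 2] → 2
+2 pad (align 4)
@4: port [4B, align 4] → 8
@8: ack [4B, align 4] → 12
+4 pad (align 8)
@16: version [8B, align 8] → 24
@24: length [8B, align 8] → 32
@32: dst [8B, align 8] → 40
@40: src [2B, align 2] → 42
@42: payload_len [1B, align 1] → 43
@43: proto [1B, align 1] → 44
@44: flags [12B, align 4] → 56
within Info: channels at 10
44 + 10 = 54

54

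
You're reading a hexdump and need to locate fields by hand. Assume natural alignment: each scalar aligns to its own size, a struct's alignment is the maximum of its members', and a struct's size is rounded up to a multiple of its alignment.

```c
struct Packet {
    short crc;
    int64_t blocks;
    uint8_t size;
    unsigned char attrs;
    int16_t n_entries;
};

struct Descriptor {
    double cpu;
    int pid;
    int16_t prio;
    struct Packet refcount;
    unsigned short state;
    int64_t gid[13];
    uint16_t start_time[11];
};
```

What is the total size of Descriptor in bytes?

Packet: crc at 0 (size 2, align 2) → ends 2; pad 6 to align 8 for blocks; blocks at 8 (size 8, align 8) → ends 16; size at 16 (size 1, align 1) → ends 17; attrs at 17 (size 1, align 1) → ends 18; n_entries at 18 (size 2, align 2) → ends 20; tail pad 4 to reach multiple of 8; total 24 bytes, alignment 8
cpu at 0 (size 8, align 8) → ends 8
pid at 8 (size 4, align 4) → ends 12
prio at 12 (size 2, align 2) → ends 14
pad 2 to align 8 for refcount
refcount at 16 (size 24, align 8) → ends 40
state at 40 (size 2, align 2) → ends 42
pad 6 to align 8 for gid
gid at 48 (size 104, align 8) → ends 152
start_time at 152 (size 22, align 2) → ends 174
tail pad 2 to reach multiple of 8
total 176 bytes, alignment 8

176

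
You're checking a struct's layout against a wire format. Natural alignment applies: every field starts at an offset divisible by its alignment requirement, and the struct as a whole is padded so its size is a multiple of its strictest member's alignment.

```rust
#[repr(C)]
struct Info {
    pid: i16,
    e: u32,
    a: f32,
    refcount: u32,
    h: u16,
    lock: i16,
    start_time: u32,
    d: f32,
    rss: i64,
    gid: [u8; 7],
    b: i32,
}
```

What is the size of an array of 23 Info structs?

0..2  pid  (2B, 2-aligned)
2..4  -- padding (2B)
4..8  e  (4B, 4-aligned)
8..12  a  (4B, 4-aligned)
12..16  refcount  (4B, 4-aligned)
16..18  h  (2B, 2-aligned)
18..20  lock  (2B, 2-aligned)
20..24  start_time  (4B, 4-aligned)
24..28  d  (4B, 4-aligned)
28..32  -- padding (4B)
32..40  rss  (8B, 8-aligned)
40..47  gid  (7B, 1-aligned)
47..48  -- padding (1B)
48..52  b  (4B, 4-aligned)
52..56  -- tail padding (4B)
sizeof = 56, alignof = 8
array of 23: 23 × 56 = 1288

1288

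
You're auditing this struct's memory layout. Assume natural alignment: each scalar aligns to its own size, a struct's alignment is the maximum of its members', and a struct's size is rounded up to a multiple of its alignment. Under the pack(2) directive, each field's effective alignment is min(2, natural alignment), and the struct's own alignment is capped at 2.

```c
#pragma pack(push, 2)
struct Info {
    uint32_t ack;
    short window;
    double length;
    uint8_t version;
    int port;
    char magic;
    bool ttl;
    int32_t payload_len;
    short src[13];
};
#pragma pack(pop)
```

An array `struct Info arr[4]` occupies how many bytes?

@0: ack [4B, align 2] → 4
@4: window [2B, align 2] → 6
@6: length [8B, align 2] → 14
@14: version [1B, align 1] → 15
+1 pad (align 2)
@16: port [4B, align 2] → 20
@20: magic [1B, align 1] → 21
@21: ttl [1B, align 1] → 22
@22: payload_len [4B, align 2] → 26
@26: src [26B, align 2] → 52
size 52, align 2
array of 4: 4 × 52 = 208

208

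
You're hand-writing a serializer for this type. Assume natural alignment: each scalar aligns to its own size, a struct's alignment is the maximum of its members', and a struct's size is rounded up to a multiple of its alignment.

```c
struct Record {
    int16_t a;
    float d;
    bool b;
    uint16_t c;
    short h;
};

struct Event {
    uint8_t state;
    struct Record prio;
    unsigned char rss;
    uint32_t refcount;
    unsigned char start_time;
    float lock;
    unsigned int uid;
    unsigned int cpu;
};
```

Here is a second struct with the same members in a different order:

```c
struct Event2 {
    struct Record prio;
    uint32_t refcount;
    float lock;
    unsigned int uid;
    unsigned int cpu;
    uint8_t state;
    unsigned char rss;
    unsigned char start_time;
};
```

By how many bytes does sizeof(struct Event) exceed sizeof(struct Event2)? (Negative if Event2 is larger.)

Record: 0..2  a  (2B, 2-aligned); 2..4  -- padding (2B); 4..8  d  (4B, 4-aligned); 8..9  b  (1B, 1-aligned); 9..10  -- padding (1B); 10..12  c  (2B, 2-aligned); 12..14  h  (2B, 2-aligned); 14..16  -- tail padding (2B); sizeof = 16, alignof = 4
0..1  state  (1B, 1-aligned)
1..4  -- padding (3B)
4..20  prio  (16B, 4-aligned)
20..21  rss  (1B, 1-aligned)
21..24  -- padding (3B)
24..28  refcount  (4B, 4-aligned)
28..29  start_time  (1B, 1-aligned)
29..32  -- padding (3B)
32..36  lock  (4B, 4-aligned)
36..40  uid  (4B, 4-aligned)
40..44  cpu  (4B, 4-aligned)
sizeof = 44, alignof = 4
— Event2 —
0..16  prio  (16B, 4-aligned)
16..20  refcount  (4B, 4-aligned)
20..24  lock  (4B, 4-aligned)
24..28  uid  (4B, 4-aligned)
28..32  cpu  (4B, 4-aligned)
32..33  state  (1B, 1-aligned)
33..34  rss  (1B, 1-aligned)
34..35  start_time  (1B, 1-aligned)
35..36  -- tail padding (1B)
sizeof = 36, alignof = 4
44 − 36 = 8

8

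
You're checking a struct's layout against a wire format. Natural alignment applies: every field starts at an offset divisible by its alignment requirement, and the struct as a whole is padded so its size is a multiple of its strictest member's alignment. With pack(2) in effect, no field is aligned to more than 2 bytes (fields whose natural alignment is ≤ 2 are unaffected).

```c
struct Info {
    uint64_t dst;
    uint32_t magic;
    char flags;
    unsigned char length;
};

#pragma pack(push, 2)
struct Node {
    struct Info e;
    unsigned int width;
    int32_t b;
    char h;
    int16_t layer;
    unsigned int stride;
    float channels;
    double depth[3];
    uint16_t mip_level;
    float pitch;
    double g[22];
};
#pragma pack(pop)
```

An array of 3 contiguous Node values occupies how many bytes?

726

Info: @0: dst [8B, align 8] → 8; @8: magic [4B, align 4] → 12; @12: flags [1B, align 1] → 13; @13: length [1B, align 1] → 14; +2 tail pad (align 8); size 16, align 8
@0: e [16B, align 2] → 16
@16: width [4B, align 2] → 20
@20: b [4B, align 2] → 24
@24: h [1B, align 1] → 25
+1 pad (align 2)
@26: layer [2B, align 2] → 28
@28: stride [4B, align 2] → 32
@32: channels [4B, align 2] → 36
@36: depth [24B, align 2] → 60
@60: mip_level [2B, align 2] → 62
@62: pitch [4B, align 2] → 66
@66: g [176B, align 2] → 242
size 242, align 2
array of 3: 3 × 242 = 726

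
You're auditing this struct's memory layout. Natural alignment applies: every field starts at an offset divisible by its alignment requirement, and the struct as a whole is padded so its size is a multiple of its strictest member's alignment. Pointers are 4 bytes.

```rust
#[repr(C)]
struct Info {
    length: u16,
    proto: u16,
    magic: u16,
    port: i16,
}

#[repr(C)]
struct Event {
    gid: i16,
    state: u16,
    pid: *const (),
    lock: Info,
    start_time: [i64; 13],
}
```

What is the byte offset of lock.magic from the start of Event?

Info: length at 0 (size 2, align 2) → ends 2; proto at 2 (size 2, align 2) → ends 4; magic at 4 (size 2, align 2) → ends 6; port at 6 (size 2, align 2) → ends 8; total 8 bytes, alignment 2
gid at 0 (size 2, align 2) → ends 2
state at 2 (size 2, align 2) → ends 4
pid at 4 (size 4, align 4) → ends 8
lock at 8 (size 8, align 2) → ends 16
within Info: magic at 4
8 + 4 = 12

12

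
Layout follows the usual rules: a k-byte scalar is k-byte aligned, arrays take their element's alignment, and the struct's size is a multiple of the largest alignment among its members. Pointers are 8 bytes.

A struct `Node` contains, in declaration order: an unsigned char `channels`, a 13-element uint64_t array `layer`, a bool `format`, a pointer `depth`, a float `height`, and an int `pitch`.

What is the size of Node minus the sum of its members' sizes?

0..1  channels  (1B, 1-aligned)
1..8  -- padding (7B)
8..112  layer  (104B, 8-aligned)
112..113  format  (1B, 1-aligned)
113..120  -- padding (7B)
120..128  depth  (8B, 8-aligned)
128..132  height  (4B, 4-aligned)
132..136  pitch  (4B, 4-aligned)
sizeof = 136, alignof = 8
data bytes 122, size 136 → padding 14

14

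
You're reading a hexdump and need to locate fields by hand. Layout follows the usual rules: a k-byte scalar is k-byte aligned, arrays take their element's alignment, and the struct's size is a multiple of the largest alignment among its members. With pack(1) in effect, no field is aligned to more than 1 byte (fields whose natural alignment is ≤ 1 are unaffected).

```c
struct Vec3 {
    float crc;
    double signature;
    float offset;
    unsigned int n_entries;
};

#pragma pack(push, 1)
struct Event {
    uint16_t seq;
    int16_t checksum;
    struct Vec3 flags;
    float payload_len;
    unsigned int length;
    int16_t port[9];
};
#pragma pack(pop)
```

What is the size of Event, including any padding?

Vec3: @0: crc [4B, align 4] → 4; +4 pad (align 8); @8: signature [8B, align 8] → 16; @16: offset [4B, align 4] → 20; @20: n_entries [4B, align 4] → 24; size 24, align 8
@0: seq [2B, align 1] → 2
@2: checksum [2B, align 1] → 4
@4: flags [24B, align 1] → 28
@28: payload_len [4B, align 1] → 32
@32: length [4B, align 1] → 36
@36: port [18B, align 1] → 54
size 54, align 1

54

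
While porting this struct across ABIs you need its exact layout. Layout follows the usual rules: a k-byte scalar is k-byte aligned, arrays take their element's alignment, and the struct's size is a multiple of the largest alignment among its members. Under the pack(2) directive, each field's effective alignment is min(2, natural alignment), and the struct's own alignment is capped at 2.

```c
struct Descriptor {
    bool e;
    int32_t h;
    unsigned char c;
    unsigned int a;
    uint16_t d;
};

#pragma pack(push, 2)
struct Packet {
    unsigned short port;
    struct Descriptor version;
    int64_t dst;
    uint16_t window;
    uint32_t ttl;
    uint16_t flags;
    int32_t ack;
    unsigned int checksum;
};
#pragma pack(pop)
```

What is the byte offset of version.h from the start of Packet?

6

Descriptor: e at 0 (size 1, align 1) → ends 1; pad 3 to align 4 for h; h at 4 (size 4, align 4) → ends 8; c at 8 (size 1, align 1) → ends 9; pad 3 to align 4 for a; a at 12 (size 4, align 4) → ends 16; d at 16 (size 2, align 2) → ends 18; tail pad 2 to reach multiple of 4; total 20 bytes, alignment 4
port at 0 (size 2, align 2) → ends 2
version at 2 (size 20, align 2) → ends 22
within Descriptor: h at 4
2 + 4 = 6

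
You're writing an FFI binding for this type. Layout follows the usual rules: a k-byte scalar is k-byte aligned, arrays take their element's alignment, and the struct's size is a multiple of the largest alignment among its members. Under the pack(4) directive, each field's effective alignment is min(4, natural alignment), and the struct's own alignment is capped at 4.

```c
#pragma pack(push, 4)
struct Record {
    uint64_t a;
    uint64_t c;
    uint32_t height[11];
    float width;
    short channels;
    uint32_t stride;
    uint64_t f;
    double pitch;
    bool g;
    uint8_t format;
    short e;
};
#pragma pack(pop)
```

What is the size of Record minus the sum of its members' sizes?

2

@0: a [8B, align 4] → 8
@8: c [8B, align 4] → 16
@16: height [44B, align 4] → 60
@60: width [4B, align 4] → 64
@64: channels [2B, align 2] → 66
+2 pad (align 4)
@68: stride [4B, align 4] → 72
@72: f [8B, align 4] → 80
@80: pitch [8B, align 4] → 88
@88: g [1B, align 1] → 89
@89: format [1B, align 1] → 90
@90: e [2B, align 2] → 92
size 92, align 4
data bytes 90, size 92 → padding 2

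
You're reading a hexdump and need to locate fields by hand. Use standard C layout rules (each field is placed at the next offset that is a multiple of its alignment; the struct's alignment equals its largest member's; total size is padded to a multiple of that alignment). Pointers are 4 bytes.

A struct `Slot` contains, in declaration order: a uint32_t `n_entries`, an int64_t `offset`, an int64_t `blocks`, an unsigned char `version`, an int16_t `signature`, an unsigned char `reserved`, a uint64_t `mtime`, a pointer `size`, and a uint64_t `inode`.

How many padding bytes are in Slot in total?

n_entries at 0 (size 4, align 4) → ends 4
pad 4 to align 8 for offset
offset at 8 (size 8, align 8) → ends 16
blocks at 16 (size 8, align 8) → ends 24
version at 24 (size 1, align 1) → ends 25
pad 1 to align 2 for signature
signature at 26 (size 2, align 2) → ends 28
reserved at 28 (size 1, align 1) → ends 29
pad 3 to align 8 for mtime
mtime at 32 (size 8, align 8) → ends 40
size at 40 (size 4, align 4) → ends 44
pad 4 to align 8 for inode
inode at 48 (size 8, align 8) → ends 56
total 56 bytes, alignment 8
data bytes 44, size 56 → padding 12

12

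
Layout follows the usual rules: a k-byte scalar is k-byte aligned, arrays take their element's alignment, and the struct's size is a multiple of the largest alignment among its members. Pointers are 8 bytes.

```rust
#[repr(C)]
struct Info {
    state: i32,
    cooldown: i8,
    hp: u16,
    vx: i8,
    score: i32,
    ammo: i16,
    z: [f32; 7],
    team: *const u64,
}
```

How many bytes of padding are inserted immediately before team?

state at 0 (size 4, align 4) → ends 4
cooldown at 4 (size 1, align 1) → ends 5
pad 1 to align 2 for hp
hp at 6 (size 2, align 2) → ends 8
vx at 8 (size 1, align 1) → ends 9
pad 3 to align 4 for score
score at 12 (size 4, align 4) → ends 16
ammo at 16 (size 2, align 2) → ends 18
pad 2 to align 4 for z
z at 20 (size 28, align 4) → ends 48
team at 48 (size 8, align 8) → ends 56

0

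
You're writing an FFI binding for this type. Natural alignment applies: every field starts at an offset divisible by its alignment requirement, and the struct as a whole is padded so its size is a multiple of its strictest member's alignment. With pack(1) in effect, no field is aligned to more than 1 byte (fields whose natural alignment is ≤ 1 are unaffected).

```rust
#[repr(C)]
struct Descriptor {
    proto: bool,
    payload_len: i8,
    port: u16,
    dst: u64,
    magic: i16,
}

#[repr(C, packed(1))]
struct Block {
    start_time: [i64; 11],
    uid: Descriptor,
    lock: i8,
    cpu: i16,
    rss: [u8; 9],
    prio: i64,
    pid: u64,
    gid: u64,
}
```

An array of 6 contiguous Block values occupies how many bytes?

888

Descriptor: @0: proto [1B, align 1] → 1; @1: payload_len [1B, align 1] → 2; @2: port [2B, align 2] → 4; +4 pad (align 8); @8: dst [8B, align 8] → 16; @16: magic [2B, align 2] → 18; +6 tail pad (align 8); size 24, align 8
@0: start_time [88B, align 1] → 88
@88: uid [24B, align 1] → 112
@112: lock [1B, align 1] → 113
@113: cpu [2B, align 1] → 115
@115: rss [9B, align 1] → 124
@124: prio [8B, align 1] → 132
@132: pid [8B, align 1] → 140
@140: gid [8B, align 1] → 148
size 148, align 1
array of 6: 6 × 148 = 888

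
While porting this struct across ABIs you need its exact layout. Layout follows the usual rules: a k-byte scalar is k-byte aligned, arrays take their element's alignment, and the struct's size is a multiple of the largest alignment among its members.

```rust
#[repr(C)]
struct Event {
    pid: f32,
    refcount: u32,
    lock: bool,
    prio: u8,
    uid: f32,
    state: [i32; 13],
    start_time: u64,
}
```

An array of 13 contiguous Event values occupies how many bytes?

0..4  pid  (4B, 4-aligned)
4..8  refcount  (4B, 4-aligned)
8..9  lock  (1B, 1-aligned)
9..10  prio  (1B, 1-aligned)
10..12  -- padding (2B)
12..16  uid  (4B, 4-aligned)
16..68  state  (52B, 4-aligned)
68..72  -- padding (4B)
72..80  start_time  (8B, 8-aligned)
sizeof = 80, alignof = 8
array of 13: 13 × 80 = 1040

1040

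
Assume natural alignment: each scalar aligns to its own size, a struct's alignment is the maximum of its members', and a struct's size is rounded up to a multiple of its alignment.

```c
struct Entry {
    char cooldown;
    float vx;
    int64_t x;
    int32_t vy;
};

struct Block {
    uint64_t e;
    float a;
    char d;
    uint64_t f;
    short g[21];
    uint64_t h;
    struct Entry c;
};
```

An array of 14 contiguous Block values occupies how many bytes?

1456

Entry: cooldown at 0 (size 1, align 1) → ends 1; pad 3 to align 4 for vx; vx at 4 (size 4, align 4) → ends 8; x at 8 (size 8, align 8) → ends 16; vy at 16 (size 4, align 4) → ends 20; tail pad 4 to reach multiple of 8; total 24 bytes, alignment 8
e at 0 (size 8, align 8) → ends 8
a at 8 (size 4, align 4) → ends 12
d at 12 (size 1, align 1) → ends 13
pad 3 to align 8 for f
f at 16 (size 8, align 8) → ends 24
g at 24 (size 42, align 2) → ends 66
pad 6 to align 8 for h
h at 72 (size 8, align 8) → ends 80
c at 80 (size 24, align 8) → ends 104
total 104 bytes, alignment 8
array of 14: 14 × 104 = 1456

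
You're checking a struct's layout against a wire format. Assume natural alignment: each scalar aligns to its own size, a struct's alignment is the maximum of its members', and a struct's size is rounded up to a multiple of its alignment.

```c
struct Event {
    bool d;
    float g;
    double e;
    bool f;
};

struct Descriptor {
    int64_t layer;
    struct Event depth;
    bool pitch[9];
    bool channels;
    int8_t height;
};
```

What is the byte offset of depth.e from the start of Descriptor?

16

Event: d at 0 (size 1, align 1) → ends 1; pad 3 to align 4 for g; g at 4 (size 4, align 4) → ends 8; e at 8 (size 8, align 8) → ends 16; f at 16 (size 1, align 1) → ends 17; tail pad 7 to reach multiple of 8; total 24 bytes, alignment 8
layer at 0 (size 8, align 8) → ends 8
depth at 8 (size 24, align 8) → ends 32
within Event: e at 8
8 + 8 = 16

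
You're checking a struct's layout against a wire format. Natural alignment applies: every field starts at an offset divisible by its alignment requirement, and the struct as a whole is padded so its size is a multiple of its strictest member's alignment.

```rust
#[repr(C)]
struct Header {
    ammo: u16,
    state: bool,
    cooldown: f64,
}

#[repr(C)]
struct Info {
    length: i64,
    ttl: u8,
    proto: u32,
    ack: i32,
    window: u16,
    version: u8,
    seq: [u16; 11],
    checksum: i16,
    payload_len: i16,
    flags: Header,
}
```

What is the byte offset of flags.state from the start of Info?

58

Header: 0..2  ammo  (2B, 2-aligned); 2..3  state  (1B, 1-aligned); 3..8  -- padding (5B); 8..16  cooldown  (8B, 8-aligned); sizeof = 16, alignof = 8
0..8  length  (8B, 8-aligned)
8..9  ttl  (1B, 1-aligned)
9..12  -- padding (3B)
12..16  proto  (4B, 4-aligned)
16..20  ack  (4B, 4-aligned)
20..22  window  (2B, 2-aligned)
22..23  version  (1B, 1-aligned)
23..24  -- padding (1B)
24..46  seq  (22B, 2-aligned)
46..48  checksum  (2B, 2-aligned)
48..50  payload_len  (2B, 2-aligned)
50..56  -- padding (6B)
56..72  flags  (16B, 8-aligned)
within Header: state at 2
56 + 2 = 58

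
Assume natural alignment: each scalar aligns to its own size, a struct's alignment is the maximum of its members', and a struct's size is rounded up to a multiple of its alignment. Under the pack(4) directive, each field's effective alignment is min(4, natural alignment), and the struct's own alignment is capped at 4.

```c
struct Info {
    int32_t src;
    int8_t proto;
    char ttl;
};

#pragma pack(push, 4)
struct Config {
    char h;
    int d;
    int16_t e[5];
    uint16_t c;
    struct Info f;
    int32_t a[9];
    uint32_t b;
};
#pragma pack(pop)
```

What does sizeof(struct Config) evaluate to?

Info: 0..4  src  (4B, 4-aligned); 4..5  proto  (1B, 1-aligned); 5..6  ttl  (1B, 1-aligned); 6..8  -- tail padding (2B); sizeof = 8, alignof = 4
0..1  h  (1B, 1-aligned)
1..4  -- padding (3B)
4..8  d  (4B, 4-aligned)
8..18  e  (10B, 2-aligned)
18..20  c  (2B, 2-aligned)
20..28  f  (8B, 4-aligned)
28..64  a  (36B, 4-aligned)
64..68  b  (4B, 4-aligned)
sizeof = 68, alignof = 4

68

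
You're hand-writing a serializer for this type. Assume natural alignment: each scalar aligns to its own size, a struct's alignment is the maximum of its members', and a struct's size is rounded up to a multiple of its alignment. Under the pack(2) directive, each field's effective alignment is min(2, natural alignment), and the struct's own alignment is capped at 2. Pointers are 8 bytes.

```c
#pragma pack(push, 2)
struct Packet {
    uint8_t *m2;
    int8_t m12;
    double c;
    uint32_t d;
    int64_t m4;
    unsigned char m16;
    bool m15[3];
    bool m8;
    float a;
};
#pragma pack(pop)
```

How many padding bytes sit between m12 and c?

1

m2 at 0 (size 8, align 2) → ends 8
m12 at 8 (size 1, align 1) → ends 9
pad 1 to align 2 for c
c at 10 (size 8, align 2) → ends 18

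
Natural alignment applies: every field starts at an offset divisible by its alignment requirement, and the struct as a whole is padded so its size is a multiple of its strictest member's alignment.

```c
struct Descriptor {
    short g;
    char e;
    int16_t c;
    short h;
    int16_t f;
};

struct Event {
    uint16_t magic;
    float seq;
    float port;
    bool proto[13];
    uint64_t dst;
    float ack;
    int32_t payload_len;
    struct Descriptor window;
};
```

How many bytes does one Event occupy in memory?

Descriptor: @0: g [2B, align 2] → 2; @2: e [1B, align 1] → 3; +1 pad (align 2); @4: c [2B, align 2] → 6; @6: h [2B, align 2] → 8; @8: f [2B, align 2] → 10; size 10, align 2
@0: magic [2B, align 2] → 2
+2 pad (align 4)
@4: seq [4B, align 4] → 8
@8: port [4B, align 4] → 12
@12: proto [13B, align 1] → 25
+7 pad (align 8)
@32: dst [8B, align 8] → 40
@40: ack [4B, align 4] → 44
@44: payload_len [4B, align 4] → 48
@48: window [10B, align 2] → 58
+6 tail pad (align 8)
size 64, align 8

64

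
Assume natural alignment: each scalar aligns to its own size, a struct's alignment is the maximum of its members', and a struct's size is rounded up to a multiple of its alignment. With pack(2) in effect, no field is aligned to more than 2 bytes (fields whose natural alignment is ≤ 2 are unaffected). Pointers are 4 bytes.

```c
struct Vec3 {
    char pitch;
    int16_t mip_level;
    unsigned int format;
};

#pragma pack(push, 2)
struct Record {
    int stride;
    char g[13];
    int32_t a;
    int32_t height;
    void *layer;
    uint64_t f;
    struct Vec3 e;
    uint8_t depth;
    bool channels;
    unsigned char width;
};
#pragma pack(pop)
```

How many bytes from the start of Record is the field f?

30

Vec3: @0: pitch [1B, align 1] → 1; +1 pad (align 2); @2: mip_level [2B, align 2] → 4; @4: format [4B, align 4] → 8; size 8, align 4
@0: stride [4B, align 2] → 4
@4: g [13B, align 1] → 17
+1 pad (align 2)
@18: a [4B, align 2] → 22
@22: height [4B, align 2] → 26
@26: layer [4B, align 2] → 30
@30: f [8B, align 2] → 38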